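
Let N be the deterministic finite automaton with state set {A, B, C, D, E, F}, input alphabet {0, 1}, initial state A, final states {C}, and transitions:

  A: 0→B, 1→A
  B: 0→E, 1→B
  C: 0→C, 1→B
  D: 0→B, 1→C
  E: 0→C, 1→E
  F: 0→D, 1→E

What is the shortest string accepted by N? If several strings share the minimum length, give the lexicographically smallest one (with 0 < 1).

000

A breadth-first search from A reaches an accepting state first via the path A → B → E → C on input 000.
No string of length < 3 is accepted (BFS exhausts all shorter strings without reaching an accepting state), and 000 is the lexicographically least accepting string of length 3.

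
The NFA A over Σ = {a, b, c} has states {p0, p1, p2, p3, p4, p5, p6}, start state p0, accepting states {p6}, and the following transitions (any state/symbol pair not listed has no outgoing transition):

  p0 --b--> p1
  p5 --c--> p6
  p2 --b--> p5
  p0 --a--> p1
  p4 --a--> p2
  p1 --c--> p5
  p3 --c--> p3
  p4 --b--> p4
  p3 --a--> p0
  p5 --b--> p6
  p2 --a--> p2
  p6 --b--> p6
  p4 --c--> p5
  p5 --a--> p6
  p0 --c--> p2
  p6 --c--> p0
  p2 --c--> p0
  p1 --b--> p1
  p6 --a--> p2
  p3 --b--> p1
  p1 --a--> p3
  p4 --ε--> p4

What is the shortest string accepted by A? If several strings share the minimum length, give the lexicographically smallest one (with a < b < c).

A breadth-first search from p0 reaches an accepting state first via the path p0 → p1 → p5 → p6 on input aca.
No string of length < 3 is accepted (BFS exhausts all shorter strings without reaching an accepting state), and aca is the lexicographically least accepting string of length 3.

aca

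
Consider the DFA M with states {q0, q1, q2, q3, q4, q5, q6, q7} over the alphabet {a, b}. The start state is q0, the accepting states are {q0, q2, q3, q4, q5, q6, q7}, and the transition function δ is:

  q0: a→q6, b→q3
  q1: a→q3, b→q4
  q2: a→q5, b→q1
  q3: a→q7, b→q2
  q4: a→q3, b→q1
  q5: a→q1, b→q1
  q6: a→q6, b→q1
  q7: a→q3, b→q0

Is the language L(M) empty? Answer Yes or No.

The empty string ε is accepted: the run q0 ends in the accepting state q0.
Since at least one string is accepted, L(M) is not empty.

No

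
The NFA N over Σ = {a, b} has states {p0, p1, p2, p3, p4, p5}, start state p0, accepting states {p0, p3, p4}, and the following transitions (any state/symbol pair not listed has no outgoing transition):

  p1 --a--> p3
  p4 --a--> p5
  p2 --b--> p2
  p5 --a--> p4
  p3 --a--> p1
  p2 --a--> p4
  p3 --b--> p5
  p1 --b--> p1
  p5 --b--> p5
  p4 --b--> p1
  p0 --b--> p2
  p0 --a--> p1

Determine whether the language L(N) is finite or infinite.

infinite

State p1 is reachable from the start and can reach an accepting state, and it lies on the cycle p1 → p1.
Traversing that cycle any number of times yields accepted strings of unbounded length, so the language is infinite.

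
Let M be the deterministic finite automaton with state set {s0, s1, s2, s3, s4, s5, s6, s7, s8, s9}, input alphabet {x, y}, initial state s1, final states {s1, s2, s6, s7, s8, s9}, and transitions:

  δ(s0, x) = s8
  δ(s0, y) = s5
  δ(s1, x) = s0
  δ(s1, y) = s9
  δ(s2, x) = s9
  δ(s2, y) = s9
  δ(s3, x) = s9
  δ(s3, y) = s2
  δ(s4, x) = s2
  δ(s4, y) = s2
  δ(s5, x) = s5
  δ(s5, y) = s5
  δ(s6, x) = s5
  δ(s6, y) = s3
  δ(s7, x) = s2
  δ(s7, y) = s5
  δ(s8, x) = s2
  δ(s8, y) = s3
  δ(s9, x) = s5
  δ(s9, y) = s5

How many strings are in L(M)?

10

The useful subgraph on states {s0, s1, s2, s3, s8, s9} is acyclic, so L(M) is finite; the longest accepting path visits 6 useful states, giving maximum string length 5.
Counting accepting paths from s1 by length: 1 of length 0, 1 of length 1, 1 of length 2, 1 of length 3, 4 of length 4, 2 of length 5. Total 10.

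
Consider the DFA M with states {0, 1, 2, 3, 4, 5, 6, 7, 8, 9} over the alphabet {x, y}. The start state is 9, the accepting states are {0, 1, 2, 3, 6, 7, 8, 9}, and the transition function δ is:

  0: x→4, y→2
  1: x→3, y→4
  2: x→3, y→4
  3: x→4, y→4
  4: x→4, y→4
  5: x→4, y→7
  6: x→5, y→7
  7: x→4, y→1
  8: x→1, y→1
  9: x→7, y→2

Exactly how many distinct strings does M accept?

6

The useful subgraph on states {1, 2, 3, 7, 9} is acyclic, so L(M) is finite; the longest accepting path visits 4 useful states, giving maximum string length 3.
Counting accepting paths from 9 by length: 1 of length 0, 2 of length 1, 2 of length 2, 1 of length 3. Total 6.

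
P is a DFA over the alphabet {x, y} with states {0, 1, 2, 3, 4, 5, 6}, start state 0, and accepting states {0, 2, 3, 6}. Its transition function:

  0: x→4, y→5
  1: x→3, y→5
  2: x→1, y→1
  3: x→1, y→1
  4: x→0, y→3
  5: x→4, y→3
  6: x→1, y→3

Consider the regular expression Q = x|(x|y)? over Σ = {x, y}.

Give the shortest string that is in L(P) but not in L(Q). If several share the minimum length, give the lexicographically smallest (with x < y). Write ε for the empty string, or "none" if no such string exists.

The string xx is accepted by P but not by Q.
No shorter string lies in the difference, and xx is the lexicographically first length-2 string in L(P) \ L(Q).

xx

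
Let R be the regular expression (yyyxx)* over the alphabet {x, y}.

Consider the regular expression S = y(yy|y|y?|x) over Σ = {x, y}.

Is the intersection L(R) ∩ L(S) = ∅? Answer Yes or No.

Converting the expression R to a DFA (subset construction, then merging equivalent states) gives the minimal DFA with states {r0, r1, r2, r3, r4, r5}, start state r0, accepting states {r0} and transitions r0: x→r1, y→r2; r1: x→r1, y→r1; r2: x→r1, y→r3; r3: x→r1, y→r4; r4: x→r5, y→r1; r5: x→r0, y→r1.
Converting the expression S to a DFA (subset construction, then merging equivalent states) gives the minimal DFA with states {s0, s1, s2, s3, s4}, start state s0, accepting states {s2, s3, s4} and transitions s0: x→s1, y→s2; s1: x→s1, y→s1; s2: x→s3, y→s4; s3: x→s1, y→s1; s4: x→s1, y→s3.
Exploring the product automaton R × S from the start pair (r0, s0), following both machines on each input symbol, reaches 11 state pairs: (r0, s0), (r1, s1), (r2, s2), (r1, s3), (r3, s4), (r4, s3), (r5, s1), (r0, s1), (r2, s1), (r3, s1), (r4, s1).
R accepts in {r0} and S accepts in {s2, s3, s4}; no reachable pair has both components accepting, so no string drives both machines to acceptance simultaneously and L(R) ∩ L(S) = ∅.
So no string is accepted by both, and the intersection is empty.

Yes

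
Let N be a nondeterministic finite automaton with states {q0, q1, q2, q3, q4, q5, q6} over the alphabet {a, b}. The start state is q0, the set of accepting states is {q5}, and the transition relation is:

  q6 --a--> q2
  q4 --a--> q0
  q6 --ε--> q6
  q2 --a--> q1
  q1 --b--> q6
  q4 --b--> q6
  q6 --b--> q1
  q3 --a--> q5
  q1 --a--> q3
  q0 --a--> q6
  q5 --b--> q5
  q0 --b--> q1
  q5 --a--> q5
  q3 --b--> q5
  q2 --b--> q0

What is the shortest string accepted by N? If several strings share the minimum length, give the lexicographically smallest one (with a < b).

baa

A breadth-first search from q0 reaches an accepting state first via the path q0 → q1 → q3 → q5 on input baa.
No string of length < 3 is accepted (BFS exhausts all shorter strings without reaching an accepting state), and baa is the lexicographically least accepting string of length 3.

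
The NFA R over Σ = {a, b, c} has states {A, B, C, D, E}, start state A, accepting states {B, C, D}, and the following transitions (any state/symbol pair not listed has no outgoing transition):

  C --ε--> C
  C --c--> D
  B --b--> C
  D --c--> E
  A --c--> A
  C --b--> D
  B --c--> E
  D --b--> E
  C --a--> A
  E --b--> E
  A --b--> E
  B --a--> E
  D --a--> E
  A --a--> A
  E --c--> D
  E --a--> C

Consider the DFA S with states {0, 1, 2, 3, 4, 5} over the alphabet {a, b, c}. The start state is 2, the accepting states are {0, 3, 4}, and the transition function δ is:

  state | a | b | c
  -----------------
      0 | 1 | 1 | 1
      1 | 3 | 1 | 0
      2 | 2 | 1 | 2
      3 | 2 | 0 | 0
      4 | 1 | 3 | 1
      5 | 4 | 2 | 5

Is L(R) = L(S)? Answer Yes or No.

Exploring the product automaton R × S from the start pair (A, 2), following both machines on each input symbol, reaches 4 state pairs: (A, 2), (E, 1), (C, 3), (D, 0).
R accepts in {B, C, D} and S accepts in {0, 3, 4}. In every reachable pair the two components are either both accepting — (C, 3), (D, 0) — or both non-accepting, so no string is accepted by exactly one of the machines: L(R) \ L(S) and L(S) \ L(R) are both empty.
Hence every string is accepted by R iff it is accepted by S, and the two languages coincide.

Yes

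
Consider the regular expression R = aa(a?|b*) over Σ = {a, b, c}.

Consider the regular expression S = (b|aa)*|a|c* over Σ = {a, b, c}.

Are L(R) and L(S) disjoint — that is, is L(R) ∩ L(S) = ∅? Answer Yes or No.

The string aa is accepted by both R and S.
Hence L(R) ∩ L(S) ≠ ∅.

No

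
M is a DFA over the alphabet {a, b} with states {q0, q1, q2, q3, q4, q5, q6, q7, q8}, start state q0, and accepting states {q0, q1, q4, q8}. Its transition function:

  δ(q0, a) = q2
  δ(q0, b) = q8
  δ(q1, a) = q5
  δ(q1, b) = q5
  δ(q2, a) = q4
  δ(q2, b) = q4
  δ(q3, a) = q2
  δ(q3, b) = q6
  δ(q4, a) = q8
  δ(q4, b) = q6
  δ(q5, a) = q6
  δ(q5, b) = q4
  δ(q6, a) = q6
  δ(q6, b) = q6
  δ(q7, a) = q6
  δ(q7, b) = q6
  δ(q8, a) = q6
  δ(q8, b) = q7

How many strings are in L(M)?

The useful subgraph on states {q0, q2, q4, q8} is acyclic, so L(M) is finite; the longest accepting path visits 4 useful states, giving maximum string length 3.
Counting accepting paths from q0 by length: 1 of length 0, 1 of length 1, 2 of length 2, 2 of length 3. Total 6.

6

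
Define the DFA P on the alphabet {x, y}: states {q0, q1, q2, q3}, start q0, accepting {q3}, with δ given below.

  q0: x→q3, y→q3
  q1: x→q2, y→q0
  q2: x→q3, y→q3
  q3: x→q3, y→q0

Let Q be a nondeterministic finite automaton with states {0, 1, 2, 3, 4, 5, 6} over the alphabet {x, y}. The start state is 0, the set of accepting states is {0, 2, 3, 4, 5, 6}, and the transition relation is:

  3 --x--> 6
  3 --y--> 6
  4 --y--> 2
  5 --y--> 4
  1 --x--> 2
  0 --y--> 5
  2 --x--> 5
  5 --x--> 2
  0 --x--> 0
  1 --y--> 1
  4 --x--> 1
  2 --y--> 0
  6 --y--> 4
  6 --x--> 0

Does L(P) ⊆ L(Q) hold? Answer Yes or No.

No

The string yyx is in L(P) but not in L(Q).
So L(P) ⊄ L(Q).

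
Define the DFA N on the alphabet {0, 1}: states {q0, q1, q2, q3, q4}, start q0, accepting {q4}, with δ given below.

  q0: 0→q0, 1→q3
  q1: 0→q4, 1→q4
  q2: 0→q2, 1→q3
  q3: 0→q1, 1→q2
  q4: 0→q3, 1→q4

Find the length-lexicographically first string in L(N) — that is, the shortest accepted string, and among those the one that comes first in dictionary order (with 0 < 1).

100

A breadth-first search from q0 reaches an accepting state first via the path q0 → q3 → q1 → q4 on input 100.
No string of length < 3 is accepted (BFS exhausts all shorter strings without reaching an accepting state), and 100 is the lexicographically least accepting string of length 3.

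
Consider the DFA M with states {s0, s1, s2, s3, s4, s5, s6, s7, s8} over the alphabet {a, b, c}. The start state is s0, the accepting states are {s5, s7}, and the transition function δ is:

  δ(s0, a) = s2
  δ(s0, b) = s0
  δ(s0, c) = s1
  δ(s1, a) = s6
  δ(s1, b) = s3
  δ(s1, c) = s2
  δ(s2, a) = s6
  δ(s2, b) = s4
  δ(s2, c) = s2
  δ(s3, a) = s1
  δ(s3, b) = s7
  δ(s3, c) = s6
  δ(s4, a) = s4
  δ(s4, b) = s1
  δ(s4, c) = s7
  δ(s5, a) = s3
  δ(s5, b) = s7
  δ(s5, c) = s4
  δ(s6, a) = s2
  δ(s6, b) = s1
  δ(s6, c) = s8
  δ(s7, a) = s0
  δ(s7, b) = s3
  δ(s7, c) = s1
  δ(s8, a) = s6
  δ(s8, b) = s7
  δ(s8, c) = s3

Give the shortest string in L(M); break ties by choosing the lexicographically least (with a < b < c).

A breadth-first search from s0 reaches an accepting state first via the path s0 → s2 → s4 → s7 on input abc.
No string of length < 3 is accepted (BFS exhausts all shorter strings without reaching an accepting state), and abc is the lexicographically least accepting string of length 3.

abc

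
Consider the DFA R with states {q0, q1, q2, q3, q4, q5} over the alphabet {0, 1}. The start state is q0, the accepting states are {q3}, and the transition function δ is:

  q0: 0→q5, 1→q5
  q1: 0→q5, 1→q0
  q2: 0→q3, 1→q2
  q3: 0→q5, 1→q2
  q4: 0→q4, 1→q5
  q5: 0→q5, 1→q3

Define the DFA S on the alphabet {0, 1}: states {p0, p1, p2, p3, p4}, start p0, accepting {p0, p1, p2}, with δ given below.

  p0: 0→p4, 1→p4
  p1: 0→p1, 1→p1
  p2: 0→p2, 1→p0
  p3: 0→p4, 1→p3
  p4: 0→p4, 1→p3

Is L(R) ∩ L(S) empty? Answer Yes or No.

Exploring the product automaton R × S from the start pair (q0, p0), following both machines on each input symbol, reaches 5 state pairs: (q0, p0), (q5, p4), (q3, p3), (q2, p3), (q3, p4).
R accepts in {q3} and S accepts in {p0, p1, p2}; no reachable pair has both components accepting, so no string drives both machines to acceptance simultaneously and L(R) ∩ L(S) = ∅.
So no string is accepted by both, and the intersection is empty.

Yes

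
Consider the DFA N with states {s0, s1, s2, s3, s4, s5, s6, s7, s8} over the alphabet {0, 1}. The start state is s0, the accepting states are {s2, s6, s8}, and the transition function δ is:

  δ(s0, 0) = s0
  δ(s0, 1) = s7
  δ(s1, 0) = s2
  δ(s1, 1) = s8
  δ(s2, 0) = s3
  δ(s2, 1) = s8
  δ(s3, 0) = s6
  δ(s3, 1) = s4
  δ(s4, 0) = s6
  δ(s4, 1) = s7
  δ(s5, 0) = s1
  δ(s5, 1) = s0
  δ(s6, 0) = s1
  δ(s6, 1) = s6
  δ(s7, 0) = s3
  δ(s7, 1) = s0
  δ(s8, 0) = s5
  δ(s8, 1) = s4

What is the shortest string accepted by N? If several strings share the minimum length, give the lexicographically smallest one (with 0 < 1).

A breadth-first search from s0 reaches an accepting state first via the path s0 → s7 → s3 → s6 on input 100.
No string of length < 3 is accepted (BFS exhausts all shorter strings without reaching an accepting state), and 100 is the lexicographically least accepting string of length 3.

100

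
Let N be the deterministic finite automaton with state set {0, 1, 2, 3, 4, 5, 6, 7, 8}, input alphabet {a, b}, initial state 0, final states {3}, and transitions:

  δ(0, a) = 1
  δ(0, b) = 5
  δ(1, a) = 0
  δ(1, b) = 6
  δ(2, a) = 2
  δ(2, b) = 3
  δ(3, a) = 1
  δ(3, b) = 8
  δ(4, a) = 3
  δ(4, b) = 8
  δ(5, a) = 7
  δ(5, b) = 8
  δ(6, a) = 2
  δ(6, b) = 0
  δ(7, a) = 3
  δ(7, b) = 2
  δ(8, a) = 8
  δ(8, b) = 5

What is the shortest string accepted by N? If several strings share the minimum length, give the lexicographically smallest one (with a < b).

baa

A breadth-first search from 0 reaches an accepting state first via the path 0 → 5 → 7 → 3 on input baa.
No string of length < 3 is accepted (BFS exhausts all shorter strings without reaching an accepting state), and baa is the lexicographically least accepting string of length 3.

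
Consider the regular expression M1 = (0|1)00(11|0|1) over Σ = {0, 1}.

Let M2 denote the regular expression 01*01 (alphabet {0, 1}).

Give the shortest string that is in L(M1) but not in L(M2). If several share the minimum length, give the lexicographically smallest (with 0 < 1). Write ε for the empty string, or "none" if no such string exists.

The string 0000 is accepted by M1 but not by M2.
No shorter string lies in the difference, and 0000 is the lexicographically first length-4 string in L(M1) \ L(M2).

0000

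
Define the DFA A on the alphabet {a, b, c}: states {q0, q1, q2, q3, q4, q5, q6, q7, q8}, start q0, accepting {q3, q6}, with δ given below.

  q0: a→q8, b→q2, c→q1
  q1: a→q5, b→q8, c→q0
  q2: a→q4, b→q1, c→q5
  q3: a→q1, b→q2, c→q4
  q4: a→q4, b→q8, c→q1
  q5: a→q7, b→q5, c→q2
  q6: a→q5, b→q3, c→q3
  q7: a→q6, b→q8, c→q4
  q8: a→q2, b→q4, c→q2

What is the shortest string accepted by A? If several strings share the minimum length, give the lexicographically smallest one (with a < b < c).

bcaa

A breadth-first search from q0 reaches an accepting state first via the path q0 → q2 → q5 → q7 → q6 on input bcaa.
No string of length < 4 is accepted (BFS exhausts all shorter strings without reaching an accepting state), and bcaa is the lexicographically least accepting string of length 4.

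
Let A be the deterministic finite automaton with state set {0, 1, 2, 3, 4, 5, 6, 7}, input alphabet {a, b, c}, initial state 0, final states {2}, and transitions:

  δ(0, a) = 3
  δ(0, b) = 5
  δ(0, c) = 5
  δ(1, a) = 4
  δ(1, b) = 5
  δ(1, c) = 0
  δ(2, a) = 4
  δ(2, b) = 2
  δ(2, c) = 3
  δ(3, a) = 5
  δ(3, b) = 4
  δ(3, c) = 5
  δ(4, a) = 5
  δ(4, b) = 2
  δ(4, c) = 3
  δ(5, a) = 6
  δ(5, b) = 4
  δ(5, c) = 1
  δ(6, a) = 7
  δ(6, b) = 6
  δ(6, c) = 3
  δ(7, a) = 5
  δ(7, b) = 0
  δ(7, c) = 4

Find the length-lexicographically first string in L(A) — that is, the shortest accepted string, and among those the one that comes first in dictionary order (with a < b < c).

A breadth-first search from 0 reaches an accepting state first via the path 0 → 3 → 4 → 2 on input abb.
No string of length < 3 is accepted (BFS exhausts all shorter strings without reaching an accepting state), and abb is the lexicographically least accepting string of length 3.

abb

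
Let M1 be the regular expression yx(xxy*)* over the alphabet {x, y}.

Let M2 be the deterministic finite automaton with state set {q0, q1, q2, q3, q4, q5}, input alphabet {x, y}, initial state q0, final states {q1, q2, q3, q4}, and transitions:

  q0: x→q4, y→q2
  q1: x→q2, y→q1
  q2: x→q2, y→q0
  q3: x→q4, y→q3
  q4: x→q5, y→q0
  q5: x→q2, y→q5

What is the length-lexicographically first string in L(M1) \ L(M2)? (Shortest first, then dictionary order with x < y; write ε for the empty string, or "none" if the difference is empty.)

The string yxxxy is accepted by M1 but not by M2.
No shorter string lies in the difference, and yxxxy is the lexicographically first length-5 string in L(M1) \ L(M2).

yxxxy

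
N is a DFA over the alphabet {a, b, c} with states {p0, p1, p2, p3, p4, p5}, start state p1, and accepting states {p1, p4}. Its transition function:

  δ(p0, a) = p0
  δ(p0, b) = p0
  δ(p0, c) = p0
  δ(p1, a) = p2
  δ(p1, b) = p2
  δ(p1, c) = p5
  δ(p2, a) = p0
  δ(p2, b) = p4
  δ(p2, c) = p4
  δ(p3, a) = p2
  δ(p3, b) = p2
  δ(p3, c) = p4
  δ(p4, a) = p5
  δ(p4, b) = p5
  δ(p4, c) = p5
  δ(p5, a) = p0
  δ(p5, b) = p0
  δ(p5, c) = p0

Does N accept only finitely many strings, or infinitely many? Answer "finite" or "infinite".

finite

The useful states (reachable from p1 and able to reach an accepting state) are {p1, p2, p4}.
Restricted to these states the transition graph has no cycle, so every accepting path has bounded length and L is finite.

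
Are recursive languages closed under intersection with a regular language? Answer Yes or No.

Yes

A regular language is decidable (simulate its DFA), so run that check and the decider for L and accept iff both accept; everything halts.
So the recursive languages are closed under intersection with a regular language.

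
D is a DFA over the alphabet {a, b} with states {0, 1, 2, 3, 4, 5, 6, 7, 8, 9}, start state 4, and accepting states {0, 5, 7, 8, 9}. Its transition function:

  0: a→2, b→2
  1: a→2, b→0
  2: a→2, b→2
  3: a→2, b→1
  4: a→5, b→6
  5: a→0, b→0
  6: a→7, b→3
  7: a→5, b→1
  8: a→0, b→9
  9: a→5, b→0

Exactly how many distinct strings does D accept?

9

The useful subgraph on states {0, 1, 3, 4, 5, 6, 7} is acyclic, so L(D) is finite; the longest accepting path visits 5 useful states, giving maximum string length 4.
Counting accepting paths from 4 by length: 1 of length 1, 3 of length 2, 1 of length 3, 4 of length 4. Total 9.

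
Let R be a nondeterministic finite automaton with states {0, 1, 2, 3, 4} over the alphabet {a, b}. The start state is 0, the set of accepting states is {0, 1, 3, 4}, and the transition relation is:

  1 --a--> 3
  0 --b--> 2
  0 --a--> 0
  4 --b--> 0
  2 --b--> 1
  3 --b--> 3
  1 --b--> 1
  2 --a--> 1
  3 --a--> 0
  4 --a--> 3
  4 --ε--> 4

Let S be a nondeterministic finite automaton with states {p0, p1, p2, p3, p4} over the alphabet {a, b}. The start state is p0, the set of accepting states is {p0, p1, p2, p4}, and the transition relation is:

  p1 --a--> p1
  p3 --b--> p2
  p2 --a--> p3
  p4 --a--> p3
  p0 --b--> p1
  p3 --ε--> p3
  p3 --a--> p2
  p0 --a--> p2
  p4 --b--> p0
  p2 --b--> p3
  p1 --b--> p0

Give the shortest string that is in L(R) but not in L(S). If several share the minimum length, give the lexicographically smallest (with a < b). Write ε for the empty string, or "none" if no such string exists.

The string aa is accepted by R but not by S.
No shorter string lies in the difference, and aa is the lexicographically first length-2 string in L(R) \ L(S).

aa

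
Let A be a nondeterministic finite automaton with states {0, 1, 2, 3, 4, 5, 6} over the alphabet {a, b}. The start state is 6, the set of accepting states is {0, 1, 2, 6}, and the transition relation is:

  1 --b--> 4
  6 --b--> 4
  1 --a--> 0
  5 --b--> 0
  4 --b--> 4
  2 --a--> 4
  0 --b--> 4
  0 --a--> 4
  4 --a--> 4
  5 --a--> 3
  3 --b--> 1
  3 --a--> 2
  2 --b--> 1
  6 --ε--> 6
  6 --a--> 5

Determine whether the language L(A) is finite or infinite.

finite

The useful states (reachable from 6 and able to reach an accepting state) are {0, 1, 2, 3, 5, 6}.
Restricted to these states the transition graph has no cycle, so every accepting path has bounded length and L is finite.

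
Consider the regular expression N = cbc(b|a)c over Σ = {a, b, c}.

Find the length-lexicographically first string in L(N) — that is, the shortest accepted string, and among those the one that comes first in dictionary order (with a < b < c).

By inspection of the expression, no string of length less than 5 matches, and cbcac is the lexicographically first match of length 5.

cbcac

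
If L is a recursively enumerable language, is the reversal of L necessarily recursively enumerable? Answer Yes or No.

Reverse the input and run the recogniser for L on it; this accepts exactly Lᴿ.
So the recursively enumerable languages are closed under reversal.

Yes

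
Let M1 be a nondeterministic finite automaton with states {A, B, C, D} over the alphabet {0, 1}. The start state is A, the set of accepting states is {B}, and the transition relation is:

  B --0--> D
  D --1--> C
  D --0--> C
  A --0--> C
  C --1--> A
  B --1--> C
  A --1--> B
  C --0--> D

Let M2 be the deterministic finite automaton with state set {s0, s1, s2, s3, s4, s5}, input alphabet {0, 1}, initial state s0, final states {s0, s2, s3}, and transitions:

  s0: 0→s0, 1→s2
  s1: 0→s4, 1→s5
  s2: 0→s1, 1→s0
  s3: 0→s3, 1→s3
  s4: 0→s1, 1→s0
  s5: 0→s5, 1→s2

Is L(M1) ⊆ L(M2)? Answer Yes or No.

Yes

Exploring the product automaton M1 × M2 from the start pair (A, s0), following both machines on each input symbol, reaches 14 state pairs: (A, s0), (C, s0), (B, s2), (D, s0), (A, s2), (D, s1), (C, s2), (C, s1), (B, s0), (C, s4), (C, s5), (D, s4), (A, s5), (D, s5).
M1 accepts in {B} and M2 accepts in {s0, s2, s3}. The reachable pairs whose M1-component is accepting are (B, s2), (B, s0); in each of them the M2-component is accepting too, so the product for L(M1) \ L(M2) (M1-component accepting, M2-component rejecting) has no reachable accepting pair and the difference is empty.
Hence every string in L(M1) is also in L(M2).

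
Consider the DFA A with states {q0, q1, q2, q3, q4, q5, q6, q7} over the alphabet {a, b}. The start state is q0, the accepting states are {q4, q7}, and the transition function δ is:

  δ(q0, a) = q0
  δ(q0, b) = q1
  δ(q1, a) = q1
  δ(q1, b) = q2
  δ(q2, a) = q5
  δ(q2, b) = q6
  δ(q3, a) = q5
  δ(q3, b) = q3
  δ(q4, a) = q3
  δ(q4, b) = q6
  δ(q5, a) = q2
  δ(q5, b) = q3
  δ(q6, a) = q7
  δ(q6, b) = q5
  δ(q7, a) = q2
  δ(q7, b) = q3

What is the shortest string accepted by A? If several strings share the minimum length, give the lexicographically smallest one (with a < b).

A breadth-first search from q0 reaches an accepting state first via the path q0 → q1 → q2 → q6 → q7 on input bbba.
No string of length < 4 is accepted (BFS exhausts all shorter strings without reaching an accepting state), and bbba is the lexicographically least accepting string of length 4.

bbba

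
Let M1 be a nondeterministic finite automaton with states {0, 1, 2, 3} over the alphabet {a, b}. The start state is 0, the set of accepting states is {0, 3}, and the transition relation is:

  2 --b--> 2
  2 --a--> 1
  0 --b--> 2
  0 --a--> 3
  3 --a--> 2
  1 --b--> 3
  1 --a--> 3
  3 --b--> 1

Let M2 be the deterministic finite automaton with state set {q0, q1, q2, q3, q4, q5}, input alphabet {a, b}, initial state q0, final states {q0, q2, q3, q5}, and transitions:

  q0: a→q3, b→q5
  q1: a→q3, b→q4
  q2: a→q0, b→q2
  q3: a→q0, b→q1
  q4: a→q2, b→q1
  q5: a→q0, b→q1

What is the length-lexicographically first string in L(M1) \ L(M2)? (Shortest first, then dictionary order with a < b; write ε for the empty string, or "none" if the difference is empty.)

abb

The string abb is accepted by M1 but not by M2.
No shorter string lies in the difference, and abb is the lexicographically first length-3 string in L(M1) \ L(M2).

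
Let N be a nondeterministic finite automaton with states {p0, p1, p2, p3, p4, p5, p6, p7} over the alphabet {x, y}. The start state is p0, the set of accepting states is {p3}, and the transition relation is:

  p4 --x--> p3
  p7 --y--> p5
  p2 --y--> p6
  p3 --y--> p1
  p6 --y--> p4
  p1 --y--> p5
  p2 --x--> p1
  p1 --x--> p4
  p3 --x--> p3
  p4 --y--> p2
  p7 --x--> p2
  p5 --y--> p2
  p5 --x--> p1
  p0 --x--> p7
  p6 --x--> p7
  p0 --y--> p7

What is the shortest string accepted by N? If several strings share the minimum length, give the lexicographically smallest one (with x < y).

A breadth-first search from p0 reaches an accepting state first via the path p0 → p7 → p2 → p1 → p4 → p3 on input xxxxx.
No string of length < 5 is accepted (BFS exhausts all shorter strings without reaching an accepting state), and xxxxx is the lexicographically least accepting string of length 5.

xxxxx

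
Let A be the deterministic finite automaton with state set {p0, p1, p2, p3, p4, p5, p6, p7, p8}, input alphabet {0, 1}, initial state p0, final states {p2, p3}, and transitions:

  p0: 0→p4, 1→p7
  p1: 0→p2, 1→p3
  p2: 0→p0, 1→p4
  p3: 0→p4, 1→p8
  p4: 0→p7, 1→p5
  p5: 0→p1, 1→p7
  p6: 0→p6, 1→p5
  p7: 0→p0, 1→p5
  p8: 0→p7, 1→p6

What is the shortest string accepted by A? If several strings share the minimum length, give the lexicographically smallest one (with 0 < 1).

A breadth-first search from p0 reaches an accepting state first via the path p0 → p4 → p5 → p1 → p2 on input 0100.
No string of length < 4 is accepted (BFS exhausts all shorter strings without reaching an accepting state), and 0100 is the lexicographically least accepting string of length 4.

0100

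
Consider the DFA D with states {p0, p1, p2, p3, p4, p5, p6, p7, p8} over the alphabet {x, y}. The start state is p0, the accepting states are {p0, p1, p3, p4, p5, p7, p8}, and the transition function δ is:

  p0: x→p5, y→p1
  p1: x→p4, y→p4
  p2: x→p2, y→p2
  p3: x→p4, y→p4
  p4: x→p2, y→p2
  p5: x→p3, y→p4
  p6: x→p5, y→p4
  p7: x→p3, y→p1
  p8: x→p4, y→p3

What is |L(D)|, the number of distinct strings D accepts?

9

The useful subgraph on states {p0, p1, p3, p4, p5} is acyclic, so L(D) is finite; the longest accepting path visits 4 useful states, giving maximum string length 3.
Counting accepting paths from p0 by length: 1 of length 0, 2 of length 1, 4 of length 2, 2 of length 3. Total 9.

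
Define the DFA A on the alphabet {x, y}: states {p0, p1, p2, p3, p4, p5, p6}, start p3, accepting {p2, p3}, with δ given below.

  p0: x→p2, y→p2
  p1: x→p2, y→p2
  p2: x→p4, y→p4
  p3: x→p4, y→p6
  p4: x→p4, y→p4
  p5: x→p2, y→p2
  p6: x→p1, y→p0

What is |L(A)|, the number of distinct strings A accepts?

The useful subgraph on states {p0, p1, p2, p3, p6} is acyclic, so L(A) is finite; the longest accepting path visits 4 useful states, giving maximum string length 3.
Counting accepting paths from p3 by length: 1 of length 0, 4 of length 3. Total 5.

5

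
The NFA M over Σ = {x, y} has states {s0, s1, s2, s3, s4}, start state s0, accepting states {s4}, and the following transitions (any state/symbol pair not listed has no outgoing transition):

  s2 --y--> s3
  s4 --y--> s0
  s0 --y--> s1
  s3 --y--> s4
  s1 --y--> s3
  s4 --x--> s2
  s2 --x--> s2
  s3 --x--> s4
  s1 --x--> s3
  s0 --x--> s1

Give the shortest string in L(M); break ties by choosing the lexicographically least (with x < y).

A breadth-first search from s0 reaches an accepting state first via the path s0 → s1 → s3 → s4 on input xxx.
No string of length < 3 is accepted (BFS exhausts all shorter strings without reaching an accepting state), and xxx is the lexicographically least accepting string of length 3.

xxx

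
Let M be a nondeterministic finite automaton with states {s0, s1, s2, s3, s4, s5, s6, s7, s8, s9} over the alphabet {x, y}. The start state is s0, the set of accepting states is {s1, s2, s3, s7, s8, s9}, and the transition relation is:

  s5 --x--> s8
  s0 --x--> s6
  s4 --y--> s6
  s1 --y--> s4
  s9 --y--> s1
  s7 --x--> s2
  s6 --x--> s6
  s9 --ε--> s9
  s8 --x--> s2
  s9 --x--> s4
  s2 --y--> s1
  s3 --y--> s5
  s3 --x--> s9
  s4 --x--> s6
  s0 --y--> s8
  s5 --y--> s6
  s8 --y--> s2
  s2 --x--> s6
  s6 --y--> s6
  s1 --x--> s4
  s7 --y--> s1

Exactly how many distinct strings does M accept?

5

The useful subgraph on states {s0, s1, s2, s8} is acyclic, so L(M) is finite; the longest accepting path visits 4 useful states, giving maximum string length 3.
Counting accepting paths from s0 by length: 1 of length 1, 2 of length 2, 2 of length 3. Total 5.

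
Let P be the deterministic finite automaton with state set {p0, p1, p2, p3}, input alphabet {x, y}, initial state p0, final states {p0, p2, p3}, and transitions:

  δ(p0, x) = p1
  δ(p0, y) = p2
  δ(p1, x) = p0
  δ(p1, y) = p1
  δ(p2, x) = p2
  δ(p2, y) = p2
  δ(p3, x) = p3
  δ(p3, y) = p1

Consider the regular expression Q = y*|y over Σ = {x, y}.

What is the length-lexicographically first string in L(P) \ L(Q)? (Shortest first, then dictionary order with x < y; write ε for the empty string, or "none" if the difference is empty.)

xx

The string xx is accepted by P but not by Q.
No shorter string lies in the difference, and xx is the lexicographically first length-2 string in L(P) \ L(Q).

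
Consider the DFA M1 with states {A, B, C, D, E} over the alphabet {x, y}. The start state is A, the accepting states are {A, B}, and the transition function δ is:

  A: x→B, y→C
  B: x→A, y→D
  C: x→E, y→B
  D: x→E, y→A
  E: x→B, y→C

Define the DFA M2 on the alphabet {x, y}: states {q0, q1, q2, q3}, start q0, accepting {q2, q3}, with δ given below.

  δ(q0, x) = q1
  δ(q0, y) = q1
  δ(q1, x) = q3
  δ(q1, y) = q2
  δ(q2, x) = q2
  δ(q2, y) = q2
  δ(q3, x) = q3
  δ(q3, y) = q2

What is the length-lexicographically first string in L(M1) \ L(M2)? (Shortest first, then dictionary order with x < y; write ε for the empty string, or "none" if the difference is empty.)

ε

The empty string ε is accepted by M1 but not by M2.
Since ε is the unique shortest string, it is the required witness.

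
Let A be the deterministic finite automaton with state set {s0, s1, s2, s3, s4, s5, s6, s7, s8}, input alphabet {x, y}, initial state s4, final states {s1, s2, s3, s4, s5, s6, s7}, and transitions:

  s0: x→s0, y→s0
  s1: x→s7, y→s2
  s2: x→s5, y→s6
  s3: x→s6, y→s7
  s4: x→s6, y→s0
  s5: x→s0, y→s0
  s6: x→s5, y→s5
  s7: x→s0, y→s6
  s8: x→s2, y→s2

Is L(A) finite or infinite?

finite

The useful states (reachable from s4 and able to reach an accepting state) are {s4, s5, s6}.
Restricted to these states the transition graph has no cycle, so every accepting path has bounded length and L is finite.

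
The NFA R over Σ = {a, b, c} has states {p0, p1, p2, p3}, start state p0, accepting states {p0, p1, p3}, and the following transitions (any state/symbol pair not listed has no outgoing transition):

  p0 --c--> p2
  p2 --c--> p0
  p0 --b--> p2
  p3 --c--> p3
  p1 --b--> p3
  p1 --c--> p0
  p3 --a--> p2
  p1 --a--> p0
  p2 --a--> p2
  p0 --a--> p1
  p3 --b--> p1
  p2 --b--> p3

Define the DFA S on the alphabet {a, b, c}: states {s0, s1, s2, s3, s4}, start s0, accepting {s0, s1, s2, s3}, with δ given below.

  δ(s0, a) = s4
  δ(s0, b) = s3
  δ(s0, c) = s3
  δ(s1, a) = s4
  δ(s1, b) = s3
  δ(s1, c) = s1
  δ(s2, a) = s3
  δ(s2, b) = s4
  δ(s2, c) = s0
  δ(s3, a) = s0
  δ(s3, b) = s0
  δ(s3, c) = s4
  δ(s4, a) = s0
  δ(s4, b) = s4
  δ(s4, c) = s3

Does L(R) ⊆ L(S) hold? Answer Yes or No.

The string a is in L(R) but not in L(S).
So L(R) ⊄ L(S).

No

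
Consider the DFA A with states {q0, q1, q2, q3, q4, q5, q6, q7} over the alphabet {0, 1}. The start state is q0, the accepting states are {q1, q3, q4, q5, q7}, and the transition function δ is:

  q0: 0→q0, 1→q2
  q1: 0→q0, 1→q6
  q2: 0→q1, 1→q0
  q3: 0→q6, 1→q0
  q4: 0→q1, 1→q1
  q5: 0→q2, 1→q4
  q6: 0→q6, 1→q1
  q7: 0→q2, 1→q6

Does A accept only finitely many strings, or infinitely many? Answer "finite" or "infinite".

State q0 is reachable from the start and can reach an accepting state, and it lies on the cycle q0 → q0.
Traversing that cycle any number of times yields accepted strings of unbounded length, so the language is infinite.

infinite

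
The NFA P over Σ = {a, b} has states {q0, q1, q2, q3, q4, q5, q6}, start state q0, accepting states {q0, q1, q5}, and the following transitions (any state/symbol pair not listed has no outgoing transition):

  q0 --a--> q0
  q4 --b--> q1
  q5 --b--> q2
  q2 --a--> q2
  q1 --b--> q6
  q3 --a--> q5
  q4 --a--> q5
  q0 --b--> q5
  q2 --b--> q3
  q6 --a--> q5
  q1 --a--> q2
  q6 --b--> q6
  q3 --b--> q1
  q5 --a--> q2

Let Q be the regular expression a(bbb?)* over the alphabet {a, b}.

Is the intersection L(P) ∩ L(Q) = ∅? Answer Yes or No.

The string a is accepted by both P and Q.
Hence L(P) ∩ L(Q) ≠ ∅.

No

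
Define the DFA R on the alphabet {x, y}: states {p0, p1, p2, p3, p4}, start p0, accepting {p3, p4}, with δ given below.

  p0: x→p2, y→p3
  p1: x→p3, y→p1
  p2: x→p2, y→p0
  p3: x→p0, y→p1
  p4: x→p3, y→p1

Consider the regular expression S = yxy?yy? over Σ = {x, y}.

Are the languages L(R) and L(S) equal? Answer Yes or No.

No

The string y is accepted by R but rejected by S.
So L(R) ≠ L(S).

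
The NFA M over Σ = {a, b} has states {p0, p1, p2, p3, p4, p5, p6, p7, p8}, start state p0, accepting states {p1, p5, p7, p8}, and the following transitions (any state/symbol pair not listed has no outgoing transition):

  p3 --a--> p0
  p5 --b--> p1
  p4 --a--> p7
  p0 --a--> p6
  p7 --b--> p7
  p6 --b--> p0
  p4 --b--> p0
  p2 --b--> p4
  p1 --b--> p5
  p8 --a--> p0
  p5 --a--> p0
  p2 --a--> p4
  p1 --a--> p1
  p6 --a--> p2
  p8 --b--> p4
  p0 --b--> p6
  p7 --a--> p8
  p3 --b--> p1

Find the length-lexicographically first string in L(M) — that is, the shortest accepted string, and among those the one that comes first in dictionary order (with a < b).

A breadth-first search from p0 reaches an accepting state first via the path p0 → p6 → p2 → p4 → p7 on input aaaa.
No string of length < 4 is accepted (BFS exhausts all shorter strings without reaching an accepting state), and aaaa is the lexicographically least accepting string of length 4.

aaaa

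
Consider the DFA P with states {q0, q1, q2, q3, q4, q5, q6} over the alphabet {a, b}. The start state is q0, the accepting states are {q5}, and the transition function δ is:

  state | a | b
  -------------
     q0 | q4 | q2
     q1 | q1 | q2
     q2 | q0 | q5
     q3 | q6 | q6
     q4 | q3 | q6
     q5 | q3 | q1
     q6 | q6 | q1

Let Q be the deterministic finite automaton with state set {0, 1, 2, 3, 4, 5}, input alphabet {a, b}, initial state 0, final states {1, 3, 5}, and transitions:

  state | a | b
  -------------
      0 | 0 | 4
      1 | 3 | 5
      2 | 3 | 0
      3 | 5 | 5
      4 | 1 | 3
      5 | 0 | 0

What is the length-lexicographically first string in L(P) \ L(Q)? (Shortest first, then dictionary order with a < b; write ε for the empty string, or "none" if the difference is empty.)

The string babb is accepted by P but not by Q.
No shorter string lies in the difference, and babb is the lexicographically first length-4 string in L(P) \ L(Q).

babb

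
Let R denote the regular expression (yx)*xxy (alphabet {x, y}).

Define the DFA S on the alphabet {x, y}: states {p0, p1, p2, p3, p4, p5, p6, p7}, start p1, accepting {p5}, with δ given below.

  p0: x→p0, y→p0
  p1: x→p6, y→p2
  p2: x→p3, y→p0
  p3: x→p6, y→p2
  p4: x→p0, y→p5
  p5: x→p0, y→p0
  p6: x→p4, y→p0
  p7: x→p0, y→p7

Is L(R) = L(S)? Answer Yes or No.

Converting the expression R to a DFA (subset construction, then merging equivalent states) gives the minimal DFA with states {r0, r1, r2, r3, r4, r5}, start state r0, accepting states {r5} and transitions r0: x→r1, y→r2; r1: x→r3, y→r4; r2: x→r0, y→r4; r3: x→r4, y→r5; r4: x→r4, y→r4; r5: x→r4, y→r4.
Exploring the product automaton R × S from the start pair (r0, p1), following both machines on each input symbol, reaches 7 state pairs: (r0, p1), (r1, p6), (r2, p2), (r3, p4), (r4, p0), (r0, p3), (r5, p5).
R accepts in {r5} and S accepts in {p5}. In every reachable pair the two components are either both accepting — (r5, p5) — or both non-accepting, so no string is accepted by exactly one of the machines: L(R) \ L(S) and L(S) \ L(R) are both empty.
Hence every string is accepted by R iff it is accepted by S, and the two languages coincide.

Yes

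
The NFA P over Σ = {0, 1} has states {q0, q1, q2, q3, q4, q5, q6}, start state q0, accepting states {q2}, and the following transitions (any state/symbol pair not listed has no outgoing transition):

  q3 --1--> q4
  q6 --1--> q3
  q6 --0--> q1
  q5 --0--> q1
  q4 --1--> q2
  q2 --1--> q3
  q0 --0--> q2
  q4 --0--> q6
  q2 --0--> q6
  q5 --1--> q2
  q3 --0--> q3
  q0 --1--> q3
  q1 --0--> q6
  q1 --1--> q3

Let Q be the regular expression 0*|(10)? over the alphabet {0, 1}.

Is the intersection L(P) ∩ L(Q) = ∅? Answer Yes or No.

No

The string 0 is accepted by both P and Q.
Hence L(P) ∩ L(Q) ≠ ∅.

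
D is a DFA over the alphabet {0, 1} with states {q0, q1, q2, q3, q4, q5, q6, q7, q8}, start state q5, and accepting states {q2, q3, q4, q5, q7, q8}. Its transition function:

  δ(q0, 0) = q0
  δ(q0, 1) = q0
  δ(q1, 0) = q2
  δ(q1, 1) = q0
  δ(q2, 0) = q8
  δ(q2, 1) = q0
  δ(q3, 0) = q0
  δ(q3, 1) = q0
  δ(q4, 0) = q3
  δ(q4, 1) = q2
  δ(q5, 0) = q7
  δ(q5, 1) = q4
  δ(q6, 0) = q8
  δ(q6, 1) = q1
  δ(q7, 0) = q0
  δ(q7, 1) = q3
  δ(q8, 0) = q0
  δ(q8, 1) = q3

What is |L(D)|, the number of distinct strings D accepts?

8

The useful subgraph on states {q2, q3, q4, q5, q7, q8} is acyclic, so L(D) is finite; the longest accepting path visits 5 useful states, giving maximum string length 4.
Counting accepting paths from q5 by length: 1 of length 0, 2 of length 1, 3 of length 2, 1 of length 3, 1 of length 4. Total 8.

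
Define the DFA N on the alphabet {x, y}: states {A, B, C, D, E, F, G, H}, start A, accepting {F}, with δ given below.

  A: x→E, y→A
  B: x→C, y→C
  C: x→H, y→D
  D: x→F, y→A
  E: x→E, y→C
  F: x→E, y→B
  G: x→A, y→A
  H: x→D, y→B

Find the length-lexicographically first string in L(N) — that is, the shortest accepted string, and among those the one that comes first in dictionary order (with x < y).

A breadth-first search from A reaches an accepting state first via the path A → E → C → D → F on input xyyx.
No string of length < 4 is accepted (BFS exhausts all shorter strings without reaching an accepting state), and xyyx is the lexicographically least accepting string of length 4.

xyyx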